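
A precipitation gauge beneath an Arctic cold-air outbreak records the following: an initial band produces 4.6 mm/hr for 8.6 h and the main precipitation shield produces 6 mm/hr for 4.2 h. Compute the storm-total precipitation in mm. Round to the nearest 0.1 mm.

total ≈ 64.8 mm

Total = Σ Rᵢ Δtᵢ = 4.6 × 8.6 + 6 × 4.2
      = 39.56 + 25.2 = 64.8 mm.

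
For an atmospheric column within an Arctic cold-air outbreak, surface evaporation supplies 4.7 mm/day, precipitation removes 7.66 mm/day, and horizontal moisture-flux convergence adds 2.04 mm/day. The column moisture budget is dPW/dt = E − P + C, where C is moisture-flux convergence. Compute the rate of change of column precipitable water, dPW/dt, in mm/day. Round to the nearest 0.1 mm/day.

dPW/dt = E − P + C = 4.7 − 7.66 + (2.04) = -0.9 mm/day.

dPW/dt ≈ -0.9 mm/day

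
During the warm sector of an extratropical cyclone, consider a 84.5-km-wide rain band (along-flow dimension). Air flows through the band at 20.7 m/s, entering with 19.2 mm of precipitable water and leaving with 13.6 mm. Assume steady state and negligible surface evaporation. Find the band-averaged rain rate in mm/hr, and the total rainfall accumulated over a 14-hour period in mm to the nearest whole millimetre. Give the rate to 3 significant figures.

Column moisture flux per unit crosswind length is F = V × PW.
Inflow: F_in = 20.7 × 19.2 = 397.44 mm·m/s
Outflow: F_out = 20.7 × 13.6 = 281.52 mm·m/s
Steady-state rate R = (F_in − F_out)/L = (397.44 − 281.52) / 84500 m = 1.372e-03 mm/s.
R = 1.372e-03 × 3600 = 4.94 mm/hr.
Over 14 h: total = 4.94 × 14 = 69.16 ≈ 69 mm.

R ≈ 4.94 mm/hr; total ≈ 69 mm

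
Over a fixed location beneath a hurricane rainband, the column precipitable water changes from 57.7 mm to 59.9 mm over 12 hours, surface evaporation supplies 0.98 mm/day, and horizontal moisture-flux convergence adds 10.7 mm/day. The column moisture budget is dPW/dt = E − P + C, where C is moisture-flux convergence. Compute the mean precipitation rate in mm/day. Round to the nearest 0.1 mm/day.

dPW/dt = (59.9 − 57.7) mm / (12/24 day) = +4.400 mm/day.
P = E + C − dPW/dt = 0.98 + (10.7) − (+4.400) = 7.3 mm/day.

P ≈ 7.3 mm/day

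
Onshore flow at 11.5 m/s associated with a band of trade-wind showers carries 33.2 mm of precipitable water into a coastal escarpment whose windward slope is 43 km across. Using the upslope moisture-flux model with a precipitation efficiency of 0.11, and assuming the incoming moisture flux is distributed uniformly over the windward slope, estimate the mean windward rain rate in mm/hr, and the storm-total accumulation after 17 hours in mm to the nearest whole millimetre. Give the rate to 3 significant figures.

Incoming column moisture flux per unit ridge length: F = V × PW = 11.5 × 33.2 = 381.8 mm·m/s.
Spread over the 43 km slope with efficiency ε = 0.11: R = ε·F/W = 0.11 × 381.8 / 43000 m = 9.767e-04 mm/s.
R = 9.767e-04 × 3600 = 3.52 mm/hr.
Over 17 h: total = 3.52 × 17 = 59.84 ≈ 60 mm.

R ≈ 3.52 mm/hr; total ≈ 60 mm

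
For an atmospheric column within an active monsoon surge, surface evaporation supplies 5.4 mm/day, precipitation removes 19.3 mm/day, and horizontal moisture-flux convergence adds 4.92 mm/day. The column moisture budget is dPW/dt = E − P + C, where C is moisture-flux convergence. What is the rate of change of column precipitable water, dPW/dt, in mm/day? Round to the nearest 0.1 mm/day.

dPW/dt = E − P + C = 5.4 − 19.3 + (4.92) = -9.0 mm/day.

dPW/dt ≈ -9.0 mm/day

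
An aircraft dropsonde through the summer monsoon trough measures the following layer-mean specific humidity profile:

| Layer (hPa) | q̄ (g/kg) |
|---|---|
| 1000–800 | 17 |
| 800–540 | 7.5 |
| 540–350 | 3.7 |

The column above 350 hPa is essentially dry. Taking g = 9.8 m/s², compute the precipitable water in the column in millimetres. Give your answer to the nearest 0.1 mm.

PW ≈ 61.8 mm

Precipitable water is the column-integrated vapour mass per unit area: PW = (1/g) Σ q̄ Δp, with q in kg/kg and Δp in Pa (1 kg/m² of water = 1 mm).
Layer 1000–800 hPa: Δp = 200 hPa = 20000 Pa, q̄ = 0.017 kg/kg → 0.017 × 20000 / 9.8 = 34.69 mm
Layer 800–540 hPa: Δp = 260 hPa = 26000 Pa, q̄ = 0.0075 kg/kg → 0.0075 × 26000 / 9.8 = 19.90 mm
Layer 540–350 hPa: Δp = 190 hPa = 19000 Pa, q̄ = 0.0037 kg/kg → 0.0037 × 19000 / 9.8 = 7.17 mm
PW = 34.69 + 19.90 + 7.17 = 61.76 ≈ 61.8 mm.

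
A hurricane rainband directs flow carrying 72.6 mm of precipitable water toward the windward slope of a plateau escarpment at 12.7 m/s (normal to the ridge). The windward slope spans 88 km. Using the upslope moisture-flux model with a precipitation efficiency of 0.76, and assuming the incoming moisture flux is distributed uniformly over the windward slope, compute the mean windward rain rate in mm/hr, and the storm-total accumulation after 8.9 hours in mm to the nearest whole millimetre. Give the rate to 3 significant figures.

R ≈ 28.7 mm/hr; total ≈ 255 mm

Incoming column moisture flux per unit ridge length: F = V × PW = 12.7 × 72.6 = 922.02 mm·m/s.
Spread over the 88 km slope with efficiency ε = 0.76: R = ε·F/W = 0.76 × 922.02 / 88000 m = 7.963e-03 mm/s.
R = 7.963e-03 × 3600 = 28.7 mm/hr.
Over 8.9 h: total = 28.7 × 8.9 = 255.43 ≈ 255 mm.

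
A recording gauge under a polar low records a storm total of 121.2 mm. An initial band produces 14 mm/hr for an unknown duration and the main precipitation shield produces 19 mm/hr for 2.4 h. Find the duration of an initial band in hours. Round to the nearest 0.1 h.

Known phases: 19 × 2.4 = 45.6 mm.
Remaining depth = 121.2 − 45.6 = 75.6 mm.
Duration = 75.6 / 14 = 5.4 h.

duration ≈ 5.4 h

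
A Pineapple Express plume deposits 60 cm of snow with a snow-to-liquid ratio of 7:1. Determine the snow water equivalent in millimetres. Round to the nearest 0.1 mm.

SWE = snow depth / ratio = 60 cm / 7 = 8.571 cm = 85.7 mm.

SWE ≈ 85.7 mm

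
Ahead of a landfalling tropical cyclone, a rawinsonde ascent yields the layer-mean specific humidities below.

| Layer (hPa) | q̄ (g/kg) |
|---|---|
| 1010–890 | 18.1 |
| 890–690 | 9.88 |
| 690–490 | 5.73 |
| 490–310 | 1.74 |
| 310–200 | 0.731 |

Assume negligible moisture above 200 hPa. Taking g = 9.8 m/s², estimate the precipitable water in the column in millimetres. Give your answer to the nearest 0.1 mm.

Precipitable water is the column-integrated vapour mass per unit area: PW = (1/g) Σ q̄ Δp, with q in kg/kg and Δp in Pa (1 kg/m² of water = 1 mm).
Layer 1010–890 hPa: Δp = 120 hPa = 12000 Pa, q̄ = 0.0181 kg/kg → 0.0181 × 12000 / 9.8 = 22.16 mm
Layer 890–690 hPa: Δp = 200 hPa = 20000 Pa, q̄ = 0.00988 kg/kg → 0.00988 × 20000 / 9.8 = 20.16 mm
Layer 690–490 hPa: Δp = 200 hPa = 20000 Pa, q̄ = 0.00573 kg/kg → 0.00573 × 20000 / 9.8 = 11.69 mm
Layer 490–310 hPa: Δp = 180 hPa = 18000 Pa, q̄ = 0.00174 kg/kg → 0.00174 × 18000 / 9.8 = 3.20 mm
Layer 310–200 hPa: Δp = 110 hPa = 11000 Pa, q̄ = 0.000731 kg/kg → 0.000731 × 11000 / 9.8 = 0.82 mm
PW = 22.16 + 20.16 + 11.69 + 3.20 + 0.82 = 58.03 ≈ 58.0 mm.

PW ≈ 58.0 mm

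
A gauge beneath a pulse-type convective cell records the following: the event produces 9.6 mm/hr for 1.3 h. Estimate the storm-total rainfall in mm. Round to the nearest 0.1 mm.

total ≈ 12.5 mm

Total = Σ Rᵢ Δtᵢ = 9.6 × 1.3
      = 12.48 = 12.5 mm.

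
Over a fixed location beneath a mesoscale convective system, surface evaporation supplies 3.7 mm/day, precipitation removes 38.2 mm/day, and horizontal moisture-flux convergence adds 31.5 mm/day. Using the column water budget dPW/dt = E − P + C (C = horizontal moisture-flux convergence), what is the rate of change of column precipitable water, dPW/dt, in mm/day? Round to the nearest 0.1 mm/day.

dPW/dt = E − P + C = 3.7 − 38.2 + (31.5) = -3.0 mm/day.

dPW/dt ≈ -3.0 mm/day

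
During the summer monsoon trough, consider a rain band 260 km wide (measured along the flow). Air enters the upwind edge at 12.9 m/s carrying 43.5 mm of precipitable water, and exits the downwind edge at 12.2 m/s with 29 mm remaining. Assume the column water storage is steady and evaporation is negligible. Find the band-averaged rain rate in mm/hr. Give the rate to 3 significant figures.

Column moisture flux per unit crosswind length is F = V × PW.
Inflow: F_in = 12.9 × 43.5 = 561.15 mm·m/s
Outflow: F_out = 12.2 × 29 = 353.8 mm·m/s
Steady-state rate R = (F_in − F_out)/L = (561.15 − 353.8) / 260000 m = 7.975e-04 mm/s.
R = 7.975e-04 × 3600 = 2.87 mm/hr.

R ≈ 2.87 mm/hr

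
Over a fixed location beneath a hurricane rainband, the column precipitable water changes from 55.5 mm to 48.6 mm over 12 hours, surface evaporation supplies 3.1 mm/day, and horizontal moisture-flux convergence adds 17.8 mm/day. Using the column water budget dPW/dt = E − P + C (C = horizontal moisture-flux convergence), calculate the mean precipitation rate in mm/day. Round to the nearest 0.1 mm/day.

dPW/dt = (48.6 − 55.5) mm / (12/24 day) = -13.800 mm/day.
P = E + C − dPW/dt = 3.1 + (17.8) − (-13.800) = 34.7 mm/day.

P ≈ 34.7 mm/day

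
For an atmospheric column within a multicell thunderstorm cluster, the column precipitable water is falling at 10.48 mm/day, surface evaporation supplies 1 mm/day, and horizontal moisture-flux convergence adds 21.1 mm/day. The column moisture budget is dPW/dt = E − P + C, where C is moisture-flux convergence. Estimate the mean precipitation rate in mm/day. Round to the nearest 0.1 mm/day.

dPW/dt = -10.48 mm/day.
P = E + C − dPW/dt = 1 + (21.1) − (-10.48) = 32.6 mm/day.

P ≈ 32.6 mm/day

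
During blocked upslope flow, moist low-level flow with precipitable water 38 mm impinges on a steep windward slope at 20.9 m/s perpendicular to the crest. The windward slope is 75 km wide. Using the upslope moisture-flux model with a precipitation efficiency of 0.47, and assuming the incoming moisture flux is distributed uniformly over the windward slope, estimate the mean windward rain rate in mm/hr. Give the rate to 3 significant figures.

R ≈ 17.9 mm/hr

Incoming column moisture flux per unit ridge length: F = V × PW = 20.9 × 38 = 794.2 mm·m/s.
Spread over the 75 km slope with efficiency ε = 0.47: R = ε·F/W = 0.47 × 794.2 / 75000 m = 4.977e-03 mm/s.
R = 4.977e-03 × 3600 = 17.9 mm/hr.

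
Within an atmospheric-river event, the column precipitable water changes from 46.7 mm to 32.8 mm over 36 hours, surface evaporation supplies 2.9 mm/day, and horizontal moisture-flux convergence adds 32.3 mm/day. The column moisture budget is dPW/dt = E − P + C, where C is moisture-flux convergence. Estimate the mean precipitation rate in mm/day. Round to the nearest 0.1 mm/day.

P ≈ 44.5 mm/day

dPW/dt = (32.8 − 46.7) mm / (36/24 day) = -9.267 mm/day.
P = E + C − dPW/dt = 2.9 + (32.3) − (-9.267) = 44.5 mm/day.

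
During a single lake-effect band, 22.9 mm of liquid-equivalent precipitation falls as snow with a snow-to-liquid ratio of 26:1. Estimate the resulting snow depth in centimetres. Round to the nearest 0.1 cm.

snow depth ≈ 59.5 cm

Snow depth = liquid × ratio = 22.9 mm × 26 = 595.4 mm = 59.5 cm.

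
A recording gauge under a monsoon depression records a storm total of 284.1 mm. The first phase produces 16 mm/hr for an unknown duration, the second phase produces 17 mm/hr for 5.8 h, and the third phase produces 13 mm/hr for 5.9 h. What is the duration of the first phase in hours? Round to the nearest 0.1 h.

duration ≈ 6.8 h

Known phases: 17 × 5.8 + 13 × 5.9 = 98.6 + 76.7 = 175.3 mm.
Remaining depth = 284.1 − 175.3 = 108.8 mm.
Duration = 108.8 / 16 = 6.8 h.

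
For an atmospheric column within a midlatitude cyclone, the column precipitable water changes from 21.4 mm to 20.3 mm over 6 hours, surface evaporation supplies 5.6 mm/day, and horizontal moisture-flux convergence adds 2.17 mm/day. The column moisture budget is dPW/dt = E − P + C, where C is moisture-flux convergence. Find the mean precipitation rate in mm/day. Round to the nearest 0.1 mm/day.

P ≈ 12.2 mm/day

dPW/dt = (20.3 − 21.4) mm / (6/24 day) = -4.400 mm/day.
P = E + C − dPW/dt = 5.6 + (2.17) − (-4.400) = 12.2 mm/day.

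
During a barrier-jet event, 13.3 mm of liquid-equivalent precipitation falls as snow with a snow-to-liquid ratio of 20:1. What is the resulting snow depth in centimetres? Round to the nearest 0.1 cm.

Snow depth = liquid × ratio = 13.3 mm × 20 = 266 mm = 26.6 cm.

snow depth ≈ 26.6 cm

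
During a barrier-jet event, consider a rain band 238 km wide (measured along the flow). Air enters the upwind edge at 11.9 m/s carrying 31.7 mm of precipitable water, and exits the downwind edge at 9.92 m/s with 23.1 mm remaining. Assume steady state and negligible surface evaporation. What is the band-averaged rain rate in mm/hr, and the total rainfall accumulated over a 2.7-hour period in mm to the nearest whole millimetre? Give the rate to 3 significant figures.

Column moisture flux per unit crosswind length is F = V × PW.
Inflow: F_in = 11.9 × 31.7 = 377.23 mm·m/s
Outflow: F_out = 9.92 × 23.1 = 229.152 mm·m/s
Steady-state rate R = (F_in − F_out)/L = (377.23 − 229.152) / 238000 m = 6.222e-04 mm/s.
R = 6.222e-04 × 3600 = 2.24 mm/hr.
Over 2.7 h: total = 2.24 × 2.7 = 6.048 ≈ 6 mm.

R ≈ 2.24 mm/hr; total ≈ 6 mm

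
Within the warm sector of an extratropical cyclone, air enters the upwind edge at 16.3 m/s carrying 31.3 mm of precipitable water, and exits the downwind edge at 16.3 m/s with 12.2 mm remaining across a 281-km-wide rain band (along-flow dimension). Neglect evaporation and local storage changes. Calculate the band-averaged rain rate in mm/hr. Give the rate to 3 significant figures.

Column moisture flux per unit crosswind length is F = V × PW.
Inflow: F_in = 16.3 × 31.3 = 510.19 mm·m/s
Outflow: F_out = 16.3 × 12.2 = 198.86 mm·m/s
Steady-state rate R = (F_in − F_out)/L = (510.19 − 198.86) / 281000 m = 1.108e-03 mm/s.
R = 1.108e-03 × 3600 = 3.99 mm/hr.

R ≈ 3.99 mm/hr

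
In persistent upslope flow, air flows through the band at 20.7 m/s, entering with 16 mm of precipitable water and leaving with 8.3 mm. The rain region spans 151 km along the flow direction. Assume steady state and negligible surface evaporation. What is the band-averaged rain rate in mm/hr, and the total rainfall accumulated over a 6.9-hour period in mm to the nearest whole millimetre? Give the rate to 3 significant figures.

Column moisture flux per unit crosswind length is F = V × PW.
Inflow: F_in = 20.7 × 16 = 331.2 mm·m/s
Outflow: F_out = 20.7 × 8.3 = 171.81 mm·m/s
Steady-state rate R = (F_in − F_out)/L = (331.2 − 171.81) / 151000 m = 1.056e-03 mm/s.
R = 1.056e-03 × 3600 = 3.80 mm/hr.
Over 6.9 h: total = 3.80 × 6.9 = 26.22 ≈ 26 mm.

R ≈ 3.80 mm/hr; total ≈ 26 mm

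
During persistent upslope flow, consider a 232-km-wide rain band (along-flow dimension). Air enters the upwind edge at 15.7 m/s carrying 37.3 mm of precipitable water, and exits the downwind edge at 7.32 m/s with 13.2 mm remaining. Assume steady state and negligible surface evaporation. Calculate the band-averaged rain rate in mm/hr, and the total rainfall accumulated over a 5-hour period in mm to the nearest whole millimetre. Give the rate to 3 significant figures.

R ≈ 7.59 mm/hr; total ≈ 38 mm

Column moisture flux per unit crosswind length is F = V × PW.
Inflow: F_in = 15.7 × 37.3 = 585.61 mm·m/s
Outflow: F_out = 7.32 × 13.2 = 96.624 mm·m/s
Steady-state rate R = (F_in − F_out)/L = (585.61 − 96.624) / 232000 m = 2.108e-03 mm/s.
R = 2.108e-03 × 3600 = 7.59 mm/hr.
Over 5 h: total = 7.59 × 5 = 37.95 ≈ 38 mm.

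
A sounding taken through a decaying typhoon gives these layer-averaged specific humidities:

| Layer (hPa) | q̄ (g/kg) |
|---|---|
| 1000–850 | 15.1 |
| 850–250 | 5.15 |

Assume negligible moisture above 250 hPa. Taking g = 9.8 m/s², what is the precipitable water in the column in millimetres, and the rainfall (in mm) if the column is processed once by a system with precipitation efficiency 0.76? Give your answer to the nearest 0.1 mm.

PW ≈ 54.6 mm; rainfall ≈ 41.5 mm

Precipitable water is the column-integrated vapour mass per unit area: PW = (1/g) Σ q̄ Δp, with q in kg/kg and Δp in Pa (1 kg/m² of water = 1 mm).
Layer 1000–850 hPa: Δp = 150 hPa = 15000 Pa, q̄ = 0.0151 kg/kg → 0.0151 × 15000 / 9.8 = 23.11 mm
Layer 850–250 hPa: Δp = 600 hPa = 60000 Pa, q̄ = 0.00515 kg/kg → 0.00515 × 60000 / 9.8 = 31.53 mm
PW = 23.11 + 31.53 = 54.64 ≈ 54.6 mm.
Rainfall = ε × PW = 0.76 × 54.6 = 41.5 mm.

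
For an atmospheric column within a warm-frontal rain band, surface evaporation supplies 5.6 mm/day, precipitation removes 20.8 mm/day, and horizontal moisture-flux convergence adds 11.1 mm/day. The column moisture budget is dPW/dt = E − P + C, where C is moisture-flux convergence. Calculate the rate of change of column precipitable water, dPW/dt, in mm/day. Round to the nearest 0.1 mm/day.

dPW/dt ≈ -4.1 mm/day

dPW/dt = E − P + C = 5.6 − 20.8 + (11.1) = -4.1 mm/day.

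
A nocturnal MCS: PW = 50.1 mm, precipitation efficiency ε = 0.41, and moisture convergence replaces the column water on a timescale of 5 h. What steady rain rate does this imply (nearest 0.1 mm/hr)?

Each overturning extracts ε × PW = 0.41 × 50.1 = 20.541 mm.
Rate = ε·PW / τ = 20.541 / 5 h = 4.1 mm/hr.

R ≈ 4.1 mm/hr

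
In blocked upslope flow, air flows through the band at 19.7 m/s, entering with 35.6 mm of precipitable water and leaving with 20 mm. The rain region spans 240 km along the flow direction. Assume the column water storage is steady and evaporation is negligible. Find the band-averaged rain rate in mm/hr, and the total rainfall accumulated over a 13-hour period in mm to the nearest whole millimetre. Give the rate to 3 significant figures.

R ≈ 4.61 mm/hr; total ≈ 60 mm

Column moisture flux per unit crosswind length is F = V × PW.
Inflow: F_in = 19.7 × 35.6 = 701.32 mm·m/s
Outflow: F_out = 19.7 × 20 = 394 mm·m/s
Steady-state rate R = (F_in − F_out)/L = (701.32 − 394) / 240000 m = 1.281e-03 mm/s.
R = 1.281e-03 × 3600 = 4.61 mm/hr.
Over 13 h: total = 4.61 × 13 = 59.93 ≈ 60 mm.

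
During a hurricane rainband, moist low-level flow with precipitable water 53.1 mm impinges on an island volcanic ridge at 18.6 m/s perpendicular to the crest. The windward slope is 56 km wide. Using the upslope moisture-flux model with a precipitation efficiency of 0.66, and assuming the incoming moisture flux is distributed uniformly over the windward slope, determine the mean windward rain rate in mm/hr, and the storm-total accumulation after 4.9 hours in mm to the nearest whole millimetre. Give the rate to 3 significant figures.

Incoming column moisture flux per unit ridge length: F = V × PW = 18.6 × 53.1 = 987.66 mm·m/s.
Spread over the 56 km slope with efficiency ε = 0.66: R = ε·F/W = 0.66 × 987.66 / 56000 m = 1.164e-02 mm/s.
R = 1.164e-02 × 3600 = 41.9 mm/hr.
Over 4.9 h: total = 41.9 × 4.9 = 205.31 ≈ 205 mm.

R ≈ 41.9 mm/hr; total ≈ 205 mm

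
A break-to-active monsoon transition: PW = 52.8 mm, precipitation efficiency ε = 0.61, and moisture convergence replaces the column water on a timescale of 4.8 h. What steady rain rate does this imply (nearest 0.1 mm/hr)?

R ≈ 6.7 mm/hr

Each overturning extracts ε × PW = 0.61 × 52.8 = 32.208 mm.
Rate = ε·PW / τ = 32.208 / 4.8 h = 6.7 mm/hr.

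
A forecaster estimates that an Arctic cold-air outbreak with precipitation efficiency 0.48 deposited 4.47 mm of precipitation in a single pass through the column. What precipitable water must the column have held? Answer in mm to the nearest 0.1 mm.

PW ≈ 9.3 mm

PW = precipitation / ε = 4.47 / 0.48 = 9.3 mm.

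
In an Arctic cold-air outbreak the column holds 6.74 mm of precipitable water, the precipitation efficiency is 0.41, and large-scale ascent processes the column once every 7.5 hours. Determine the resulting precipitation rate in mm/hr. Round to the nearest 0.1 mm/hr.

Each overturning extracts ε × PW = 0.41 × 6.74 = 2.7634 mm.
Rate = ε·PW / τ = 2.7634 / 7.5 h = 0.4 mm/hr.

R ≈ 0.4 mm/hr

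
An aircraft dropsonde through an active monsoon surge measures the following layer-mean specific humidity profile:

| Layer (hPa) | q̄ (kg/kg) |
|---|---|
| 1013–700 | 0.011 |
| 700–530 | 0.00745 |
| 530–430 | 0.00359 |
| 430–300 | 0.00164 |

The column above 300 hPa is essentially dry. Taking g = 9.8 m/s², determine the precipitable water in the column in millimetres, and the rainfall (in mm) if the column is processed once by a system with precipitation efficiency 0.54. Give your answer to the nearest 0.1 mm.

PW ≈ 53.9 mm; rainfall ≈ 29.1 mm

Precipitable water is the column-integrated vapour mass per unit area: PW = (1/g) Σ q̄ Δp, with q in kg/kg and Δp in Pa (1 kg/m² of water = 1 mm).
Layer 1013–700 hPa: Δp = 313 hPa = 31300 Pa, q̄ = 0.011 kg/kg → 0.011 × 31300 / 9.8 = 35.13 mm
Layer 700–530 hPa: Δp = 170 hPa = 17000 Pa, q̄ = 0.00745 kg/kg → 0.00745 × 17000 / 9.8 = 12.92 mm
Layer 530–430 hPa: Δp = 100 hPa = 10000 Pa, q̄ = 0.00359 kg/kg → 0.00359 × 10000 / 9.8 = 3.66 mm
Layer 430–300 hPa: Δp = 130 hPa = 13000 Pa, q̄ = 0.00164 kg/kg → 0.00164 × 13000 / 9.8 = 2.18 mm
PW = 35.13 + 12.92 + 3.66 + 2.18 = 53.89 ≈ 53.9 mm.
Rainfall = ε × PW = 0.54 × 53.9 = 29.1 mm.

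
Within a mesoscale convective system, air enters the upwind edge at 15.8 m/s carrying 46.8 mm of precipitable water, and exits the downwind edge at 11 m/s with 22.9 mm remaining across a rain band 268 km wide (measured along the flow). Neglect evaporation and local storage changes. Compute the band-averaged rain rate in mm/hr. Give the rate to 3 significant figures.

R ≈ 6.55 mm/hr

Column moisture flux per unit crosswind length is F = V × PW.
Inflow: F_in = 15.8 × 46.8 = 739.44 mm·m/s
Outflow: F_out = 11 × 22.9 = 251.9 mm·m/s
Steady-state rate R = (F_in − F_out)/L = (739.44 − 251.9) / 268000 m = 1.819e-03 mm/s.
R = 1.819e-03 × 3600 = 6.55 mm/hr.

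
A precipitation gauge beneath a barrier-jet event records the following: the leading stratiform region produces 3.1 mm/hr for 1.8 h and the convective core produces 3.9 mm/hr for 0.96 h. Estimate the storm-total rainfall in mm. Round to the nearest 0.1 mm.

Total = Σ Rᵢ Δtᵢ = 3.1 × 1.8 + 3.9 × 0.96
      = 5.58 + 3.744 = 9.3 mm.

total ≈ 9.3 mm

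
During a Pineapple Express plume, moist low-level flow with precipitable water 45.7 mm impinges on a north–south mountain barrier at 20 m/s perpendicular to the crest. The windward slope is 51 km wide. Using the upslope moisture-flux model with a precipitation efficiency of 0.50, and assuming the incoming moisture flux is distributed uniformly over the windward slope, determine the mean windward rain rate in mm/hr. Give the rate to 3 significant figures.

Incoming column moisture flux per unit ridge length: F = V × PW = 20 × 45.7 = 914 mm·m/s.
Spread over the 51 km slope with efficiency ε = 0.50: R = ε·F/W = 0.50 × 914 / 51000 m = 8.961e-03 mm/s.
R = 8.961e-03 × 3600 = 32.3 mm/hr.

R ≈ 32.3 mm/hr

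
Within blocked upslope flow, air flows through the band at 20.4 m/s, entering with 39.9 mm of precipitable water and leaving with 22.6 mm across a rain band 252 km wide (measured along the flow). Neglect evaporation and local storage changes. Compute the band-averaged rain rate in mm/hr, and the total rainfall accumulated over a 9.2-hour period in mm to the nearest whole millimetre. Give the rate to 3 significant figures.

Column moisture flux per unit crosswind length is F = V × PW.
Inflow: F_in = 20.4 × 39.9 = 813.96 mm·m/s
Outflow: F_out = 20.4 × 22.6 = 461.04 mm·m/s
Steady-state rate R = (F_in − F_out)/L = (813.96 − 461.04) / 252000 m = 1.400e-03 mm/s.
R = 1.400e-03 × 3600 = 5.04 mm/hr.
Over 9.2 h: total = 5.04 × 9.2 = 46.368 ≈ 46 mm.

R ≈ 5.04 mm/hr; total ≈ 46 mm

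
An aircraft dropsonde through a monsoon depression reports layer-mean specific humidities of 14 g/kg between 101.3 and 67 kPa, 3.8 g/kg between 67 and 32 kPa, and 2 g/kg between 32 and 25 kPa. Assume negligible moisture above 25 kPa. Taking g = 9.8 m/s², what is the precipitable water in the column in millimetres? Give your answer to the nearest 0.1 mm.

PW ≈ 64.0 mm

Precipitable water is the column-integrated vapour mass per unit area: PW = (1/g) Σ q̄ Δp, with q in kg/kg and Δp in Pa (1 kg/m² of water = 1 mm).
Layer 101.3–67 kPa: Δp = 343 hPa = 34300 Pa, q̄ = 0.014 kg/kg → 0.014 × 34300 / 9.8 = 49.00 mm
Layer 67–32 kPa: Δp = 350 hPa = 35000 Pa, q̄ = 0.0038 kg/kg → 0.0038 × 35000 / 9.8 = 13.57 mm
Layer 32–25 kPa: Δp = 70 hPa = 7000 Pa, q̄ = 0.002 kg/kg → 0.002 × 7000 / 9.8 = 1.43 mm
PW = 49.00 + 13.57 + 1.43 = 64.00 ≈ 64.0 mm.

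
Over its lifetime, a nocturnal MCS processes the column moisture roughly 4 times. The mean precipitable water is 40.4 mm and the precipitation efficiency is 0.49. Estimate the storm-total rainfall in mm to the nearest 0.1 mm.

Each cycle deposits ε × PW = 0.49 × 40.4 = 19.796 mm.
Over 4 cycles: 4 × 19.796 = 79.2 mm.

rainfall ≈ 79.2 mm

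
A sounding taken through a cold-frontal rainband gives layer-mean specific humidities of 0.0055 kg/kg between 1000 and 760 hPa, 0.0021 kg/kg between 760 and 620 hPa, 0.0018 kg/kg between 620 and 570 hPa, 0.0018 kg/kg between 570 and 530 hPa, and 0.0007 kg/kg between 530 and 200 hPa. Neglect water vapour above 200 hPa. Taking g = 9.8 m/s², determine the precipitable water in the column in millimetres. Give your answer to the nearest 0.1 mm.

PW ≈ 20.5 mm

Precipitable water is the column-integrated vapour mass per unit area: PW = (1/g) Σ q̄ Δp, with q in kg/kg and Δp in Pa (1 kg/m² of water = 1 mm).
Layer 1000–760 hPa: Δp = 240 hPa = 24000 Pa, q̄ = 0.0055 kg/kg → 0.0055 × 24000 / 9.8 = 13.47 mm
Layer 760–620 hPa: Δp = 140 hPa = 14000 Pa, q̄ = 0.0021 kg/kg → 0.0021 × 14000 / 9.8 = 3.00 mm
Layer 620–570 hPa: Δp = 50 hPa = 5000 Pa, q̄ = 0.0018 kg/kg → 0.0018 × 5000 / 9.8 = 0.92 mm
Layer 570–530 hPa: Δp = 40 hPa = 4000 Pa, q̄ = 0.0018 kg/kg → 0.0018 × 4000 / 9.8 = 0.73 mm
Layer 530–200 hPa: Δp = 330 hPa = 33000 Pa, q̄ = 0.0007 kg/kg → 0.0007 × 33000 / 9.8 = 2.36 mm
PW = 13.47 + 3.00 + 0.92 + 0.73 + 2.36 = 20.48 ≈ 20.5 mm.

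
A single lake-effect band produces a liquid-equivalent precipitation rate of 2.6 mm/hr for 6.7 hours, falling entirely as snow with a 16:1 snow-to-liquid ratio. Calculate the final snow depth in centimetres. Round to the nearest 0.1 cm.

snow depth ≈ 27.9 cm

Liquid-equivalent depth = 2.6 × 6.7 = 17.42 mm.
Snow depth = 17.42 mm × 16 = 278.72 mm = 27.9 cm.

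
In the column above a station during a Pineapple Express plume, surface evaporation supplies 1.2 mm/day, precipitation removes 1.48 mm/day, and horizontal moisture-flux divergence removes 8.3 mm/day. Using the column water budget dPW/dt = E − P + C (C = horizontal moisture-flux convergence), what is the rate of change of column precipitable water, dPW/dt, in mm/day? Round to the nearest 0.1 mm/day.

dPW/dt ≈ -8.6 mm/day

dPW/dt = E − P + C = 1.2 − 1.48 + (-8.3) = -8.6 mm/day.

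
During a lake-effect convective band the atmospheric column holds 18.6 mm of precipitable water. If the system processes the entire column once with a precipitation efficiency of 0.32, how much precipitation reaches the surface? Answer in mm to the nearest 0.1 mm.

Precipitation = ε × PW = 0.32 × 18.6 = 6.0 mm.

precipitation ≈ 6.0 mm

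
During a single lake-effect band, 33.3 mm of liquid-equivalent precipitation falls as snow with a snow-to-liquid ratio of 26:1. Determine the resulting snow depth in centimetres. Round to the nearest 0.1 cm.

Snow depth = liquid × ratio = 33.3 mm × 26 = 865.8 mm = 86.6 cm.

snow depth ≈ 86.6 cm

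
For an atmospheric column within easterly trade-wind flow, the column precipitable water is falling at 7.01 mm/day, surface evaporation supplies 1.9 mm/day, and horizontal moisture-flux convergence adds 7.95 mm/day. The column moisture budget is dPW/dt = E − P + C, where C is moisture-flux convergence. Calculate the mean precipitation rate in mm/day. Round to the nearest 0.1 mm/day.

P ≈ 16.9 mm/day

dPW/dt = -7.01 mm/day.
P = E + C − dPW/dt = 1.9 + (7.95) − (-7.01) = 16.9 mm/day.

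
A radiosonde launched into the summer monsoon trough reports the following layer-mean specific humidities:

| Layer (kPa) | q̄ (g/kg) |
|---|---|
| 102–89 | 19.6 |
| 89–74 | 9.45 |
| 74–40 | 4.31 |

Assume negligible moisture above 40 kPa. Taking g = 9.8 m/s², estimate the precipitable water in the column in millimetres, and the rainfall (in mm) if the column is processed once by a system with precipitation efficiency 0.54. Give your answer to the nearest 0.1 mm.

Precipitable water is the column-integrated vapour mass per unit area: PW = (1/g) Σ q̄ Δp, with q in kg/kg and Δp in Pa (1 kg/m² of water = 1 mm).
Layer 102–89 kPa: Δp = 130 hPa = 13000 Pa, q̄ = 0.0196 kg/kg → 0.0196 × 13000 / 9.8 = 26.00 mm
Layer 89–74 kPa: Δp = 150 hPa = 15000 Pa, q̄ = 0.00945 kg/kg → 0.00945 × 15000 / 9.8 = 14.46 mm
Layer 74–40 kPa: Δp = 340 hPa = 34000 Pa, q̄ = 0.00431 kg/kg → 0.00431 × 34000 / 9.8 = 14.95 mm
PW = 26.00 + 14.46 + 14.95 = 55.41 ≈ 55.4 mm.
Rainfall = ε × PW = 0.54 × 55.4 = 29.9 mm.

PW ≈ 55.4 mm; rainfall ≈ 29.9 mm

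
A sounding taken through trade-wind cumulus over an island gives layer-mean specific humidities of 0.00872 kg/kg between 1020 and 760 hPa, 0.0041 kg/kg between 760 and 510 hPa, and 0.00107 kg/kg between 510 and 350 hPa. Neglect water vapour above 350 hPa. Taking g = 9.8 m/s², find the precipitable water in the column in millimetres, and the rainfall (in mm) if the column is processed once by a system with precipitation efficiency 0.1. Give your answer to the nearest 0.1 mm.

PW ≈ 35.3 mm; rainfall ≈ 3.5 mm

Precipitable water is the column-integrated vapour mass per unit area: PW = (1/g) Σ q̄ Δp, with q in kg/kg and Δp in Pa (1 kg/m² of water = 1 mm).
Layer 1020–760 hPa: Δp = 260 hPa = 26000 Pa, q̄ = 0.00872 kg/kg → 0.00872 × 26000 / 9.8 = 23.13 mm
Layer 760–510 hPa: Δp = 250 hPa = 25000 Pa, q̄ = 0.0041 kg/kg → 0.0041 × 25000 / 9.8 = 10.46 mm
Layer 510–350 hPa: Δp = 160 hPa = 16000 Pa, q̄ = 0.00107 kg/kg → 0.00107 × 16000 / 9.8 = 1.75 mm
PW = 23.13 + 10.46 + 1.75 = 35.34 ≈ 35.3 mm.
Rainfall = ε × PW = 0.1 × 35.3 = 3.5 mm.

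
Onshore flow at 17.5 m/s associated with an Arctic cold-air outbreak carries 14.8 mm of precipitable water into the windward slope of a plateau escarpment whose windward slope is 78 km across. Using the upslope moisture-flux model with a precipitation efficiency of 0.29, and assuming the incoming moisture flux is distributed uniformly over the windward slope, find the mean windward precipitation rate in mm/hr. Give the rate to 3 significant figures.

R ≈ 3.47 mm/hr

Incoming column moisture flux per unit ridge length: F = V × PW = 17.5 × 14.8 = 259 mm·m/s.
Spread over the 78 km slope with efficiency ε = 0.29: R = ε·F/W = 0.29 × 259 / 78000 m = 9.629e-04 mm/s.
R = 9.629e-04 × 3600 = 3.47 mm/hr.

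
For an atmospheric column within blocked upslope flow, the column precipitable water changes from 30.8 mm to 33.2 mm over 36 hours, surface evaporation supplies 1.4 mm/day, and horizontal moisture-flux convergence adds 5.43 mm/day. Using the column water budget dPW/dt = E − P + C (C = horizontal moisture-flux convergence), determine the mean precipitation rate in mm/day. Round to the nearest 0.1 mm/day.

dPW/dt = (33.2 − 30.8) mm / (36/24 day) = +1.600 mm/day.
P = E + C − dPW/dt = 1.4 + (5.43) − (+1.600) = 5.2 mm/day.

P ≈ 5.2 mm/day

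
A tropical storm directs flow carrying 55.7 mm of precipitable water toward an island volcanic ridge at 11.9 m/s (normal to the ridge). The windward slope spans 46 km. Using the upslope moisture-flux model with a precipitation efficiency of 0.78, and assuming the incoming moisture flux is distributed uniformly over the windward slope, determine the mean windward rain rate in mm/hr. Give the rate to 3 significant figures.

Incoming column moisture flux per unit ridge length: F = V × PW = 11.9 × 55.7 = 662.83 mm·m/s.
Spread over the 46 km slope with efficiency ε = 0.78: R = ε·F/W = 0.78 × 662.83 / 46000 m = 1.124e-02 mm/s.
R = 1.124e-02 × 3600 = 40.5 mm/hr.

R ≈ 40.5 mm/hr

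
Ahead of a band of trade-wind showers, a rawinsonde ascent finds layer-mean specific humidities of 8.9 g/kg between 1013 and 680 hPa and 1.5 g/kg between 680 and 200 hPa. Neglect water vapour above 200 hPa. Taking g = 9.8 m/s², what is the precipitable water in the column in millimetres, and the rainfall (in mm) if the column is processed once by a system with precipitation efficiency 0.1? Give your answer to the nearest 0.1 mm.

PW ≈ 37.6 mm; rainfall ≈ 3.8 mm

Precipitable water is the column-integrated vapour mass per unit area: PW = (1/g) Σ q̄ Δp, with q in kg/kg and Δp in Pa (1 kg/m² of water = 1 mm).
Layer 1013–680 hPa: Δp = 333 hPa = 33300 Pa, q̄ = 0.0089 kg/kg → 0.0089 × 33300 / 9.8 = 30.24 mm
Layer 680–200 hPa: Δp = 480 hPa = 48000 Pa, q̄ = 0.0015 kg/kg → 0.0015 × 48000 / 9.8 = 7.35 mm
PW = 30.24 + 7.35 = 37.59 ≈ 37.6 mm.
Rainfall = ε × PW = 0.1 × 37.6 = 3.8 mm.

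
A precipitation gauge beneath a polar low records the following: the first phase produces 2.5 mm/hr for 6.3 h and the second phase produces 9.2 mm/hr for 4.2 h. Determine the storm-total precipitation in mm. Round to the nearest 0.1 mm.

Total = Σ Rᵢ Δtᵢ = 2.5 × 6.3 + 9.2 × 4.2
      = 15.75 + 38.64 = 54.4 mm.

total ≈ 54.4 mm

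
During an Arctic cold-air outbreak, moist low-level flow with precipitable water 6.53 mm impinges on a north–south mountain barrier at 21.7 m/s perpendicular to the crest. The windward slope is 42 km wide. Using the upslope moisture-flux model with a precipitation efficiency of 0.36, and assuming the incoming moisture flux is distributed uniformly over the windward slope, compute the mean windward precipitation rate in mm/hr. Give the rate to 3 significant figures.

R ≈ 4.37 mm/hr

Incoming column moisture flux per unit ridge length: F = V × PW = 21.7 × 6.53 = 141.701 mm·m/s.
Spread over the 42 km slope with efficiency ε = 0.36: R = ε·F/W = 0.36 × 141.701 / 42000 m = 1.215e-03 mm/s.
R = 1.215e-03 × 3600 = 4.37 mm/hr.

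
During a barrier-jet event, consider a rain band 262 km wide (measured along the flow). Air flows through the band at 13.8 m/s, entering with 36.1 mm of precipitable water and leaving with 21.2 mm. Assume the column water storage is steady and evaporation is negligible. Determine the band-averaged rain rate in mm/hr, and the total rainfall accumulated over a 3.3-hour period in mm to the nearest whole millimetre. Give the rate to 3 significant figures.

R ≈ 2.83 mm/hr; total ≈ 9 mm

Column moisture flux per unit crosswind length is F = V × PW.
Inflow: F_in = 13.8 × 36.1 = 498.18 mm·m/s
Outflow: F_out = 13.8 × 21.2 = 292.56 mm·m/s
Steady-state rate R = (F_in − F_out)/L = (498.18 − 292.56) / 262000 m = 7.848e-04 mm/s.
R = 7.848e-04 × 3600 = 2.83 mm/hr.
Over 3.3 h: total = 2.83 × 3.3 = 9.339 ≈ 9 mm.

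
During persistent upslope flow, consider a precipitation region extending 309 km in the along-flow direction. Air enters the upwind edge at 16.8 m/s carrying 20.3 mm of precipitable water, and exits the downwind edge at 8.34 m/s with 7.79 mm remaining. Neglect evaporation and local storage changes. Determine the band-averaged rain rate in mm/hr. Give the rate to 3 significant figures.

R ≈ 3.22 mm/hr

Column moisture flux per unit crosswind length is F = V × PW.
Inflow: F_in = 16.8 × 20.3 = 341.04 mm·m/s
Outflow: F_out = 8.34 × 7.79 = 64.9686 mm·m/s
Steady-state rate R = (F_in − F_out)/L = (341.04 − 64.9686) / 309000 m = 8.934e-04 mm/s.
R = 8.934e-04 × 3600 = 3.22 mm/hr.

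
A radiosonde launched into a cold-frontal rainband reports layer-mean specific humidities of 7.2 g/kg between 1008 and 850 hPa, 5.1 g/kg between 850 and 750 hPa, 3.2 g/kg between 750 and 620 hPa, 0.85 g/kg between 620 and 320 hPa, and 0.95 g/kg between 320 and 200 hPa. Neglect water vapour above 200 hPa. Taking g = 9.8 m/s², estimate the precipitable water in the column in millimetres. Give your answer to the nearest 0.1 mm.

PW ≈ 24.8 mm

Precipitable water is the column-integrated vapour mass per unit area: PW = (1/g) Σ q̄ Δp, with q in kg/kg and Δp in Pa (1 kg/m² of water = 1 mm).
Layer 1008–850 hPa: Δp = 158 hPa = 15800 Pa, q̄ = 0.0072 kg/kg → 0.0072 × 15800 / 9.8 = 11.61 mm
Layer 850–750 hPa: Δp = 100 hPa = 10000 Pa, q̄ = 0.0051 kg/kg → 0.0051 × 10000 / 9.8 = 5.20 mm
Layer 750–620 hPa: Δp = 130 hPa = 13000 Pa, q̄ = 0.0032 kg/kg → 0.0032 × 13000 / 9.8 = 4.24 mm
Layer 620–320 hPa: Δp = 300 hPa = 30000 Pa, q̄ = 0.00085 kg/kg → 0.00085 × 30000 / 9.8 = 2.60 mm
Layer 320–200 hPa: Δp = 120 hPa = 12000 Pa, q̄ = 0.00095 kg/kg → 0.00095 × 12000 / 9.8 = 1.16 mm
PW = 11.61 + 5.20 + 4.24 + 2.60 + 1.16 = 24.81 ≈ 24.8 mm.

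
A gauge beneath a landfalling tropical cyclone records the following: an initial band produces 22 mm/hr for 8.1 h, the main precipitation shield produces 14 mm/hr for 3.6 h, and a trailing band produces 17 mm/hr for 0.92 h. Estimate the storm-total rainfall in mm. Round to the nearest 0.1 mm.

total ≈ 244.2 mm

Total = Σ Rᵢ Δtᵢ = 22 × 8.1 + 14 × 3.6 + 17 × 0.92
      = 178.2 + 50.4 + 15.64 = 244.2 mm.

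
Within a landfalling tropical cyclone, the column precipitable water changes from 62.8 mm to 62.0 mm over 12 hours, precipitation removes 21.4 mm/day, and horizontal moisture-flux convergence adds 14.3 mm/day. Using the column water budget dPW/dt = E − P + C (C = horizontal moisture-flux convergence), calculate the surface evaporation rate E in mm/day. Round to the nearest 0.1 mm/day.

dPW/dt = (62.0 − 62.8) mm / (12/24 day) = -1.600 mm/day.
E = dPW/dt + P − C = (-1.600) + 21.4 − (14.3) = 5.5 mm/day.

E ≈ 5.5 mm/day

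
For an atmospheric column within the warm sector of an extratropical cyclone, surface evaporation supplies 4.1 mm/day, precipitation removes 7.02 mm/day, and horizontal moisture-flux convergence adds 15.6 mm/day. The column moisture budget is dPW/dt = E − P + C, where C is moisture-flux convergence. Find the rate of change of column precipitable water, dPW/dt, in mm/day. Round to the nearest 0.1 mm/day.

dPW/dt ≈ 12.7 mm/day

dPW/dt = E − P + C = 4.1 − 7.02 + (15.6) = 12.7 mm/day.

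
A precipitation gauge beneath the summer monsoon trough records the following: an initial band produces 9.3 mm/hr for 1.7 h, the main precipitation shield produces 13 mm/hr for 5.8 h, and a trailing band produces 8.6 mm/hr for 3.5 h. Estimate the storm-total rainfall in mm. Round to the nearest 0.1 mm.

Total = Σ Rᵢ Δtᵢ = 9.3 × 1.7 + 13 × 5.8 + 8.6 × 3.5
      = 15.81 + 75.4 + 30.1 = 121.3 mm.

total ≈ 121.3 mm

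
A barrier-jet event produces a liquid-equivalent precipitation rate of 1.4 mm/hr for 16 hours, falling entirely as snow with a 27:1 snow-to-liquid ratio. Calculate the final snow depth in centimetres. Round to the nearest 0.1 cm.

Liquid-equivalent depth = 1.4 × 16 = 22.4 mm.
Snow depth = 22.4 mm × 27 = 604.8 mm = 60.5 cm.

snow depth ≈ 60.5 cm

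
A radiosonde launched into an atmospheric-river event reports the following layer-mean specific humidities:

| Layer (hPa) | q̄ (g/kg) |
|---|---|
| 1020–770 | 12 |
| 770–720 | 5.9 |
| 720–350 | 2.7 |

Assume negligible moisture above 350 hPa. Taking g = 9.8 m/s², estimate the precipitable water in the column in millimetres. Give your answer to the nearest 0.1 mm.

PW ≈ 43.8 mm

Precipitable water is the column-integrated vapour mass per unit area: PW = (1/g) Σ q̄ Δp, with q in kg/kg and Δp in Pa (1 kg/m² of water = 1 mm).
Layer 1020–770 hPa: Δp = 250 hPa = 25000 Pa, q̄ = 0.012 kg/kg → 0.012 × 25000 / 9.8 = 30.61 mm
Layer 770–720 hPa: Δp = 50 hPa = 5000 Pa, q̄ = 0.0059 kg/kg → 0.0059 × 5000 / 9.8 = 3.01 mm
Layer 720–350 hPa: Δp = 370 hPa = 37000 Pa, q̄ = 0.0027 kg/kg → 0.0027 × 37000 / 9.8 = 10.19 mm
PW = 30.61 + 3.01 + 10.19 = 43.81 ≈ 43.8 mm.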